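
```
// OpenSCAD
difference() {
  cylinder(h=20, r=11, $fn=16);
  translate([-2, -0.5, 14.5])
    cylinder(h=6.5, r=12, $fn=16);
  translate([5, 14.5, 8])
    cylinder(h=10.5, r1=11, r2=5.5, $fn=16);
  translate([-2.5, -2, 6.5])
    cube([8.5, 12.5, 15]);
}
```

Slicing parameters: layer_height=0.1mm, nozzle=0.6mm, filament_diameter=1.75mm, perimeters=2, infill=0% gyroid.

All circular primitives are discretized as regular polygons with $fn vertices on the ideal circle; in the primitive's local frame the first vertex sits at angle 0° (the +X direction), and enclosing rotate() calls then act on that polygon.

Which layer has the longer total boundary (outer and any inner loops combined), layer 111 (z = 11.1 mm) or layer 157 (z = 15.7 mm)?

layer 111 (z = 11.1 mm)

Layer 111 (z = 11.1): the r=11 cylinder gives a regular 16-gon of circumradius 11 (constant along its height) (perimeter = 2·16·11.000·sin(180°/16) = 68.67 mm); the cylinder at (-2, -0.5) does not reach this height (z outside [14.5, 21]); the cone at (5, 14.5) (r1=11→r2=5.5) has section circumradius 9.376 here — a regular 16-gon (perimeter = 2·16·9.376·sin(180°/16) = 58.53 mm); the 8.5×12.5 cube at (-2.5, -2) contributes its full rectangle (perimeter 42.00 mm); After the difference (first − rest): starting from the r=11 cylinder, the cone at (5, 14.5) partially overlaps it — only the 42.29 mm² overlap (of its 269.14 mm²) is removed, clipping the outline; the 8.5×12.5 cube at (-2.5, -2) partially overlaps it — only the 70.15 mm² overlap (of its 106.25 mm²) is removed, clipping the outline — boundary = 86.13 mm. So its perimeter = 86.13 mm. Layer 157 (z = 15.7): the r=11 cylinder contributes a regular 16-gon of circumradius 11 (perimeter = 2·16·11.000·sin(180°/16) = 68.67 mm); the cylinder at (-2, -0.5): section is a regular 16-gon, circumradius r=12 (perimeter = 2·16·12.000·sin(180°/16) = 74.91 mm); the cone at (5, 14.5): at t=0.733 of its height the radius interpolates to r₁+(r₂−r₁)t = 6.967, giving a regular 16-gon of that circumradius (perimeter = 2·16·6.967·sin(180°/16) = 43.49 mm); the cube at (-2.5, -2) is present — its section is the full 8.5×12.5 rectangle (perimeter 42.00 mm); Subtracting the remaining from the first: starting from the r=11 cylinder, the r=12 cylinder at (-2, -0.5) partially overlaps it — only the 353.29 mm² overlap (of its 440.85 mm²) is removed, clipping the outline; the cone at (5, 14.5) partially overlaps it — only the 2.33 mm² overlap (of its 148.59 mm²) is removed, clipping the outline; the 8.5×12.5 cube at (-2.5, -2) misses the remaining region (no effect) — boundary = 37.33 mm. So its perimeter = 37.33 mm. Layer 111 is larger (86.13 vs 37.33 mm).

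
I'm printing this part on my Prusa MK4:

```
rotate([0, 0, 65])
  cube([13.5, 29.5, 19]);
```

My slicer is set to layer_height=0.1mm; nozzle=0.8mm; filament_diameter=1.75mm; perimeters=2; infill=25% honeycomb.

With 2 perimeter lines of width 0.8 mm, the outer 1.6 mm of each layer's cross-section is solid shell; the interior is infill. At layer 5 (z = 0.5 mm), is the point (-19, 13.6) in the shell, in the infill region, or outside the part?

infill

At z = 0.5 mm: the 13.5×29.5 cube contributes its full rectangle; (whole slice rotated 65° about Z — lengths, areas and connectivity unchanged). Overall, the cross-section is a single solid region. Undo the 65° rotation: the query point maps to (4.296, 22.967) in the un-rotated model frame. The nearest boundary edge runs (0.00, 29.50)→(0.00, 0.00); distance from the point to it = 4.30 mm. The point is inside the cross-section and 4.30 mm from the nearest boundary — more than the 1.6 mm shell width (2 × 0.8), so it's in the infill interior.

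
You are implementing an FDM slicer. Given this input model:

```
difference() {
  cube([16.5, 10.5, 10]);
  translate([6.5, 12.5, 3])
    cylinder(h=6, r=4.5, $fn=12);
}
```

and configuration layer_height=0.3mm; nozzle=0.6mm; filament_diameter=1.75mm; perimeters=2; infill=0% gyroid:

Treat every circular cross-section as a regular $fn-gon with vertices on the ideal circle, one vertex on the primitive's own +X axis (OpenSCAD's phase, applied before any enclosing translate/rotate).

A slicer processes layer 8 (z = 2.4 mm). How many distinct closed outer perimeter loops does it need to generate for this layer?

1

At z = 2.4 mm: the cube (footprint 16.5×10.5) is included at this height; the cylinder at (6.5, 12.5) does not reach this height (z outside [3, 9]); Taking the first minus the rest: none of the subtracted shapes is present at this height, so the 16.5×10.5 cube is unchanged — 1 connected region. The result has 1 disconnected region.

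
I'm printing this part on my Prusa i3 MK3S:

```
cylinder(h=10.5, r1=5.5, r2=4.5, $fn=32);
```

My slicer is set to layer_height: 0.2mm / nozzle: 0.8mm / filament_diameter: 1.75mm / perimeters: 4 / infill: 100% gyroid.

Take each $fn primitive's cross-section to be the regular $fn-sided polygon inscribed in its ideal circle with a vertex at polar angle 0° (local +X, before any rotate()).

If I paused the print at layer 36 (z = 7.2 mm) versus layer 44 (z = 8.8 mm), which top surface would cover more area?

Layer 36 (z = 7.2): the cone contributes a regular 32-gon of circumradius 4.814 (interpolated between r1=5.5 and r2=4.5 at t=0.686) (area = (32/2)·4.814²·sin(360°/32) = 72.35 mm²). So its area = 72.35 mm². Layer 44 (z = 8.8): the cone: at t=0.838 of its height the radius interpolates to r₁+(r₂−r₁)t = 4.662, giving a regular 32-gon of that circumradius (area = (32/2)·4.662²·sin(360°/32) = 67.84 mm²). So its area = 67.84 mm². Layer 36 is larger (72.35 vs 67.84 mm²).

layer 36 (z = 7.2 mm)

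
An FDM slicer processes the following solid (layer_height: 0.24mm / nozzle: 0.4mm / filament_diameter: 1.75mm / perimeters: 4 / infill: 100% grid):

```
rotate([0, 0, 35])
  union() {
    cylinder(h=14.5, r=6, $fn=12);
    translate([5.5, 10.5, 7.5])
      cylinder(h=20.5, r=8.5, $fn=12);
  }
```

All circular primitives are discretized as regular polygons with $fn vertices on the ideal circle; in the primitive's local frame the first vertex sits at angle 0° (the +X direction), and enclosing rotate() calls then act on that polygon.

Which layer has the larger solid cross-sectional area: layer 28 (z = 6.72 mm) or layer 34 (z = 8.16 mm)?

Layer 28 (z = 6.72): the cylinder: section is a regular 12-gon, circumradius r=6 (area = (12/2)·6.000²·sin(360°/12) = 108.00 mm²); the cylinder at (5.5, 10.5) is absent (z outside [7.5, 28]); Taking the union: only the r=6 cylinder is present, so the union is just that shape — area = 108.00 mm²; (whole slice rotated 35° about Z — lengths, areas and connectivity unchanged). So its area = 108.00 mm². Layer 34 (z = 8.16): the r=6 cylinder contributes a regular 12-gon of circumradius 6 (area = (12/2)·6.000²·sin(360°/12) = 108.00 mm²); the r=8.5 cylinder at (5.5, 10.5) contributes a regular 12-gon of circumradius 8.5 (area = (12/2)·8.500²·sin(360°/12) = 216.75 mm²); Combining (union): the regions partially overlap — summed areas 324.75 mm² minus the doubly-counted overlap 11.94 mm² gives 312.81 mm² — area = 312.81 mm²; (whole slice rotated 35° about Z — lengths, areas and connectivity unchanged). So its area = 312.81 mm². Layer 34 is larger (312.81 vs 108.00 mm²).

layer 34 (z = 8.16 mm)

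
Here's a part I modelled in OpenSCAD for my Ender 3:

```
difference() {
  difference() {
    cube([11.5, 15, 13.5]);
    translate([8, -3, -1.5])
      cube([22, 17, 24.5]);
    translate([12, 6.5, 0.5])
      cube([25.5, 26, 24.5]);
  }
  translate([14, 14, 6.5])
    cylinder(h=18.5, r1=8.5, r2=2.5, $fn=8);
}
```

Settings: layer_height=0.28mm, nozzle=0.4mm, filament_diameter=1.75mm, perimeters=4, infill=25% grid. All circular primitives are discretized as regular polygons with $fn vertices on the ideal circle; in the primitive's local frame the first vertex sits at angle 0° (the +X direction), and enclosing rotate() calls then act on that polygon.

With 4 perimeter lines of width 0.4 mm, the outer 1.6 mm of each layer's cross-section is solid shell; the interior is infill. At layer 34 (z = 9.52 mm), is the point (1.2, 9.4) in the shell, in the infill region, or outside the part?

shell

At z = 9.52 mm: the cube is present — its section is the full 11.5×15 rectangle; the 22×17 cube at (8, -3) contributes its full rectangle; the cube at (12, 6.5) is present — its section is the full 25.5×26 rectangle; After the difference (first − rest): starting from the 11.5×15 cube, the 22×17 cube at (8, -3) partially overlaps it — only the 49.00 mm² overlap (of its 374.00 mm²) is removed, clipping the outline; the 25.5×26 cube at (12, 6.5) misses the remaining region (no effect) — 1 connected region; the cone at (14, 14) (r1=8.5→r2=2.5) has section circumradius 7.521 here — a regular 8-gon; Taking the first minus the rest: starting from that combined region, the cone at (14, 14) partially overlaps it — only the 7.60 mm² overlap (of its 159.97 mm²) is removed, clipping the outline — 1 connected region. Overall, the cross-section is a single solid region. The nearest boundary edge runs (0.00, 0.00)→(0.00, 15.00); distance from the point to it = 1.20 mm. The point is inside the cross-section, 1.20 mm from the nearest boundary — within the 1.6 mm shell band (4 × 0.4).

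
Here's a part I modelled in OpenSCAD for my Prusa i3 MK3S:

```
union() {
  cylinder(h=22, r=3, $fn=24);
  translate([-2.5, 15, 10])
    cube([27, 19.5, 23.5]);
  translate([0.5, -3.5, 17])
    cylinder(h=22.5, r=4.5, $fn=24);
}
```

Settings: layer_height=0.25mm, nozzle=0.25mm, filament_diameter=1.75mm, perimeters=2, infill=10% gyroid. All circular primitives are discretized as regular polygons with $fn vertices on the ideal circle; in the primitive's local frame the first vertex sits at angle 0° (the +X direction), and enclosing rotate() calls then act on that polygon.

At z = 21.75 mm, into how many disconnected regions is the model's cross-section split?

At z = 21.75 mm: the cylinder: section is a regular 24-gon, circumradius r=3; the 27×19.5 cube at (-2.5, 15) contributes its full rectangle; the cylinder at (0.5, -3.5): section is a regular 24-gon, circumradius r=4.5; Combining (union): the regions partially overlap (shared area 17.45 mm²), so overlapping operands fuse into one piece — 2 connected regions. The result has 2 disconnected regions.

2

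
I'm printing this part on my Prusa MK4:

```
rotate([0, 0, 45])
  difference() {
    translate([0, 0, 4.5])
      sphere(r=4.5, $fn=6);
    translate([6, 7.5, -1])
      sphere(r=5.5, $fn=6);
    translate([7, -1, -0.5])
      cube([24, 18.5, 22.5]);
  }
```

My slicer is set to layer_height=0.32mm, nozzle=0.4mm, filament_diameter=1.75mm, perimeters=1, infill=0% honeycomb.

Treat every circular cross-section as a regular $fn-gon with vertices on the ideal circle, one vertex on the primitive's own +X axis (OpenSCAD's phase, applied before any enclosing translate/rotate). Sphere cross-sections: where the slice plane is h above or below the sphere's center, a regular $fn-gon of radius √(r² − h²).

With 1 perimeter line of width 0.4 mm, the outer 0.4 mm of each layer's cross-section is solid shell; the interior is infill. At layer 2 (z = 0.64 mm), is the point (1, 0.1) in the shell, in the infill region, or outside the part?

At z = 0.64 mm: the r=4.5 sphere contributes a regular 6-gon of circumradius √(4.5²−3.86²) = 2.313; the r=5.5 sphere at (6, 7.5) slices to a regular 6-gon of circumradius 5.250 (√(r²−h²) with h=1.64 from center); the cube at (7, -1) (footprint 24×18.5) is included at this height; After the difference (first − rest): starting from the r=4.5 sphere, the r=5.5 sphere at (6, 7.5) misses the remaining region (no effect); the 24×18.5 cube at (7, -1) misses the remaining region (no effect) — 1 connected region; (whole slice rotated 45° about Z — lengths, areas and connectivity unchanged). Overall, the cross-section is a single solid region. Undo the 45° rotation: the query point maps to (0.778, -0.636) in the un-rotated model frame. The nearest boundary edge runs (2.31, 0.00)→(1.16, -2.00); distance from the point to it = 1.01 mm. The point is inside the cross-section and 1.01 mm from the nearest boundary — more than the 0.4 mm shell width (1 × 0.4), so it's in the infill interior.

infill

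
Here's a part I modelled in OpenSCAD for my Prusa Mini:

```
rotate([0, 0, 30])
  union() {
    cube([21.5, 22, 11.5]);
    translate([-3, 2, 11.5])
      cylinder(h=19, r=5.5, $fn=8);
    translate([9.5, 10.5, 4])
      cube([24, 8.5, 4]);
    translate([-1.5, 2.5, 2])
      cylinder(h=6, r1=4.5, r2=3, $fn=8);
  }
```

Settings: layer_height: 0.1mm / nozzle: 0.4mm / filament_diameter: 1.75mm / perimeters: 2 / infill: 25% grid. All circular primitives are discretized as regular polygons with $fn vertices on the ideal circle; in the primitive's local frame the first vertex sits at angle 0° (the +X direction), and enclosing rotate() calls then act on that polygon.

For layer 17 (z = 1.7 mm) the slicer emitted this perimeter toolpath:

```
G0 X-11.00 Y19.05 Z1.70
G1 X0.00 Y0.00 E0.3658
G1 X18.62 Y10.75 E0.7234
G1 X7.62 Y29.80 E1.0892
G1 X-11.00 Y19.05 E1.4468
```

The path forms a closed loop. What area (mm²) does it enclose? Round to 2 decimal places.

Apply the shoelace formula to the sequence of (X, Y) vertices; enclosed area = 472.96 mm².

472.96 mm²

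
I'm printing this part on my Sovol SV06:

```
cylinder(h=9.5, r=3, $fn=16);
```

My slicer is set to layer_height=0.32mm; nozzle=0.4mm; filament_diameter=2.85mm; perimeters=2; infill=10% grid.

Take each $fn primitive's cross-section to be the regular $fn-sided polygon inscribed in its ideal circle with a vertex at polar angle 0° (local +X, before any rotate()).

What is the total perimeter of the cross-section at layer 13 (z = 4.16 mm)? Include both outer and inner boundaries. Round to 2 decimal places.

18.73 mm

At z = 4.16 mm: the r=3 cylinder gives a regular 16-gon of circumradius 3 (constant along its height) (perimeter = 2·16·3.000·sin(180°/16) = 18.73 mm). Overall, the cross-section is a single solid region. Total boundary length (outer) = 18.73 mm.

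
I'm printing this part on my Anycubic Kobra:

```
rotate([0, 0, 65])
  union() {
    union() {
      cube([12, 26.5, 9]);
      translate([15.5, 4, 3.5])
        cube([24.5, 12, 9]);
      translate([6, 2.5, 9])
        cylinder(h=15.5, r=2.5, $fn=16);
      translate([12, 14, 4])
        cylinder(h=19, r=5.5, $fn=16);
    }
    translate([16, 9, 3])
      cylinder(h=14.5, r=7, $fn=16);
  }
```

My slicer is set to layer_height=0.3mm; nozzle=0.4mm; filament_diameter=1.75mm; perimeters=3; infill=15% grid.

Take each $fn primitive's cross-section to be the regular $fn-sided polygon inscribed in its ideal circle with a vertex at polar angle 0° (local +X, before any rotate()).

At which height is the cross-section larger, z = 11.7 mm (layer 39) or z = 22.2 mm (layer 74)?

layer 39 (z = 11.7 mm)

Layer 39 (z = 11.7): the cube does not reach this height (z outside [0, 9]); the cube at (15.5, 4) (footprint 24.5×12) is included at this height (area 294.00 mm²); the r=2.5 cylinder at (6, 2.5) contributes a regular 16-gon of circumradius 2.5 (area = (16/2)·2.500²·sin(360°/16) = 19.13 mm²); the cylinder at (12, 14): section is a regular 16-gon, circumradius r=5.5 (area = (16/2)·5.500²·sin(360°/16) = 92.61 mm²); Taking the union: the regions partially overlap — summed areas 405.74 mm² minus the doubly-counted overlap 9.18 mm² gives 396.56 mm² — area = 396.56 mm²; the r=7 cylinder at (16, 9) gives a regular 16-gon of circumradius 7 (constant along its height) (area = (16/2)·7.000²·sin(360°/16) = 150.01 mm²); Merging all regions: the regions partially overlap — summed areas 546.58 mm² minus the doubly-counted overlap 109.27 mm² gives 437.31 mm² — area = 437.31 mm²; (whole slice rotated 65° about Z — lengths, areas and connectivity unchanged). So its area = 437.31 mm². Layer 74 (z = 22.2): the cube is not intersected at this z (z outside [0, 9]); the cube at (15.5, 4) does not reach this height (z outside [3.5, 12.5]); the r=2.5 cylinder at (6, 2.5) contributes a regular 16-gon of circumradius 2.5 (area = (16/2)·2.500²·sin(360°/16) = 19.13 mm²); the r=5.5 cylinder at (12, 14) gives a regular 16-gon of circumradius 5.5 (constant along its height) (area = (16/2)·5.500²·sin(360°/16) = 92.61 mm²); Combining (union): the 2 present regions are separate (no shared area or edge), so areas and boundary lengths simply add and each stays a separate island — area = 111.74 mm²; the cylinder at (16, 9) is not intersected at this z (z outside [3, 17.5]); Combining (union): only that combined region is present, so the union is just that shape — area = 111.74 mm²; (whole slice rotated 65° about Z — lengths, areas and connectivity unchanged). So its area = 111.74 mm². Layer 39 is larger (437.31 vs 111.74 mm²).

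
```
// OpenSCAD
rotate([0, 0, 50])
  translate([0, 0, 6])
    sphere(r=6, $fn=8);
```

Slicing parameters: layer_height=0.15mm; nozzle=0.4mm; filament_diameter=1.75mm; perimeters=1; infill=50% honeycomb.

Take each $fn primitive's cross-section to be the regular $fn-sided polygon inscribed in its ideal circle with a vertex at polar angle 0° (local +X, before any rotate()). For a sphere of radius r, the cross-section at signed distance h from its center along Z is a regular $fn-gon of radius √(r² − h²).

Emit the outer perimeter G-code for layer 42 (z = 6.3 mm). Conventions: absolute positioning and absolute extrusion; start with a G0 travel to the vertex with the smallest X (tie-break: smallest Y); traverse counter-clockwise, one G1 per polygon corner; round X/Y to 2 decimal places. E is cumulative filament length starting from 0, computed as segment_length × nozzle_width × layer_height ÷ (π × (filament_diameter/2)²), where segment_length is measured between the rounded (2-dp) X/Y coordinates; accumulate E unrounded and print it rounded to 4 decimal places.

At z = 6.3 mm: the r=6 sphere slices to a regular 8-gon of circumradius 5.992 (√(r²−h²) with h=0.3 from center); (rotated 50° about Z; rotation is an isometry so areas/perimeters/island counts are preserved). The outline is a single polygon with 8 vertices. Extrusion per mm of travel: 0.4 × 0.15 / (π × 0.875²) = 0.024945. Accumulating E over each segment gives final E = 0.9152.

G0 X-5.97 Y-0.52 Z6.30
G1 X-3.85 Y-4.59 E0.1145
G1 X0.52 Y-5.97 E0.2288
G1 X4.59 Y-3.85 E0.3433
G1 X5.97 Y0.52 E0.4576
G1 X3.85 Y4.59 E0.5721
G1 X-0.52 Y5.97 E0.6864
G1 X-4.59 Y3.85 E0.8008
G1 X-5.97 Y-0.52 E0.9152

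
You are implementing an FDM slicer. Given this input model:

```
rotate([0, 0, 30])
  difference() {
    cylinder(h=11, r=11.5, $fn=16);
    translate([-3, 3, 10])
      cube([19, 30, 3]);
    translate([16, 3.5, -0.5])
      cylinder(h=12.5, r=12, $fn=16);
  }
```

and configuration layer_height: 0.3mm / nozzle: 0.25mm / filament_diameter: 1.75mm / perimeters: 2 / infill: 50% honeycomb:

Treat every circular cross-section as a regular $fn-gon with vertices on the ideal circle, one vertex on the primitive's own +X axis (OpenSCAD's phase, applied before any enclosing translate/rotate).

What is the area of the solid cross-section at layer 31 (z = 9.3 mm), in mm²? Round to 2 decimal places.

327.69 mm²

At z = 9.3 mm: the r=11.5 cylinder gives a regular 16-gon of circumradius 11.5 (constant along its height) (area = (16/2)·11.500²·sin(360°/16) = 404.88 mm²); the cube at (-3, 3) does not reach this height (z outside [10, 13]); the cylinder at (16, 3.5): section is a regular 16-gon, circumradius r=12 (area = (16/2)·12.000²·sin(360°/16) = 440.85 mm²); After the difference (first − rest): starting from the r=11.5 cylinder (404.88 mm²), the r=12 cylinder at (16, 3.5) partially overlaps it — only the 77.19 mm² overlap (of its 440.85 mm²) is removed, clipping the outline — area = 327.69 mm²; (rotated 30° about Z; rotation is an isometry so areas/perimeters/island counts are preserved). Overall, the cross-section is a single solid region. Net area = 327.69 mm².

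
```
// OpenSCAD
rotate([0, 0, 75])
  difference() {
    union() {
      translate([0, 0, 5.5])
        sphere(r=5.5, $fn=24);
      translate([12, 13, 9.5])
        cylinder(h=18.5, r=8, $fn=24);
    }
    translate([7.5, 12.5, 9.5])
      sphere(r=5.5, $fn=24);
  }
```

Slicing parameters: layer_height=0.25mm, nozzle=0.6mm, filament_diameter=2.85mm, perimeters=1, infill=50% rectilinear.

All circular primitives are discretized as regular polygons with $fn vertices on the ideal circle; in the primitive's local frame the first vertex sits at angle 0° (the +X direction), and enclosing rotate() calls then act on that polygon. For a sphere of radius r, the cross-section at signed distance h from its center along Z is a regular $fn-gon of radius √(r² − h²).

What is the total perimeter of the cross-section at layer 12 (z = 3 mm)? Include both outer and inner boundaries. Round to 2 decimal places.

At z = 3 mm: the sphere: section is a regular 24-gon, circumradius = √(r²−h²) = √(5.5²−2.5²) = 4.899 (perimeter = 2·24·4.899·sin(180°/24) = 30.69 mm); the cylinder at (12, 13) does not reach this height (z outside [9.5, 28]); Merging all regions: only the r=5.5 sphere is present, so the union is just that shape — boundary = 30.69 mm; the sphere at (7.5, 12.5) is not intersected at this z (|z−center|=6.500 > r=5.5); Subtracting the remaining from the first: none of the subtracted shapes is present at this height, so that combined region is unchanged — boundary = 30.69 mm; (rotated 75° about Z; rotation is an isometry so areas/perimeters/island counts are preserved). Overall, the cross-section is a single solid region. Total boundary length (outer) = 30.69 mm.

30.69 mm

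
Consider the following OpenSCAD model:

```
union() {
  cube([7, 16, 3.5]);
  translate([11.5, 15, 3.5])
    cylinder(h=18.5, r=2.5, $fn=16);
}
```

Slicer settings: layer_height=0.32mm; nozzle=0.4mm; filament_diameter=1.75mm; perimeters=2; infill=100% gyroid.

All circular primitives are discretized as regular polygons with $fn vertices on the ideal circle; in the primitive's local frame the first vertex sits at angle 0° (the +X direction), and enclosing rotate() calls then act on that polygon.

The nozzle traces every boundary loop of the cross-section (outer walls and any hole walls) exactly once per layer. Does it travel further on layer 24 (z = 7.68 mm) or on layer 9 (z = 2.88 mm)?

layer 9 (z = 2.88 mm)

Layer 24 (z = 7.68): the cube is not intersected at this z (z outside [0, 3.5]); the cylinder at (11.5, 15): section is a regular 16-gon, circumradius r=2.5 (perimeter = 2·16·2.500·sin(180°/16) = 15.61 mm); Combining (union): only the r=2.5 cylinder at (11.5, 15) is present, so the union is just that shape — boundary = 15.61 mm. So its perimeter = 15.61 mm. Layer 9 (z = 2.88): the cube is present — its section is the full 7×16 rectangle (perimeter 46.00 mm); the cylinder at (11.5, 15) is absent (z outside [3.5, 22]); Taking the union: only the 7×16 cube is present, so the union is just that shape — boundary = 46.00 mm. So its perimeter = 46.00 mm. Layer 9 is larger (46.00 vs 15.61 mm).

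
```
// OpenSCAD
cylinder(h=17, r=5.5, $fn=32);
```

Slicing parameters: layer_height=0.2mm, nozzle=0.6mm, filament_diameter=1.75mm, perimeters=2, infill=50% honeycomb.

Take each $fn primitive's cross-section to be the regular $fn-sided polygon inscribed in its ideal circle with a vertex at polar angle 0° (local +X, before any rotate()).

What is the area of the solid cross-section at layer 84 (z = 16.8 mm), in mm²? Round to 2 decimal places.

94.42 mm²

At z = 16.8 mm: the r=5.5 cylinder gives a regular 32-gon of circumradius 5.5 (constant along its height) (area = (32/2)·5.500²·sin(360°/32) = 94.42 mm²). Overall, the cross-section is a single solid region. Net area = 94.42 mm².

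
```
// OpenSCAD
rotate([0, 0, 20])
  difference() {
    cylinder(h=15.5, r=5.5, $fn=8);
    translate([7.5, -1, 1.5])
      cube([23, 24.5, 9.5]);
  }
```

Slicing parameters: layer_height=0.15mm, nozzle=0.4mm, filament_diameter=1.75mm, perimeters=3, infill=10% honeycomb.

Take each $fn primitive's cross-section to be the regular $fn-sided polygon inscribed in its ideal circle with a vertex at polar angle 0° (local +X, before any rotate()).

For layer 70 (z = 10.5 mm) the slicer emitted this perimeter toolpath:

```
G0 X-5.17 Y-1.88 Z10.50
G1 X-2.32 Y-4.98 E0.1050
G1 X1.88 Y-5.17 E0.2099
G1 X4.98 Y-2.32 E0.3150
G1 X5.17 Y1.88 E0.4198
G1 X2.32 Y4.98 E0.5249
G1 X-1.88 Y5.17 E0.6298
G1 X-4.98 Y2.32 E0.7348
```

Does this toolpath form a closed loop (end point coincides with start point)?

no

Start point (G0): (-5.17, -1.88). End point (last G1): the path does not return to the start — open.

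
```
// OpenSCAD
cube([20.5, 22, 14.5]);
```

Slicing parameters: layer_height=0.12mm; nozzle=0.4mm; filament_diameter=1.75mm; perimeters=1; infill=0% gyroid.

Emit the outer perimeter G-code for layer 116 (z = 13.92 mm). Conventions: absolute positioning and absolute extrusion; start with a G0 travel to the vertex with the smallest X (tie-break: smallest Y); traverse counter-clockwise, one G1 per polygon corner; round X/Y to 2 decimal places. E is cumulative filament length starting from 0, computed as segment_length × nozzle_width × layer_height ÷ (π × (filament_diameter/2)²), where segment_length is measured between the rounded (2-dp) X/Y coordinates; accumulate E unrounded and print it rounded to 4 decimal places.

G0 X0.00 Y0.00 Z13.92
G1 X20.50 Y0.00 E0.4091
G1 X20.50 Y22.00 E0.8481
G1 X0.00 Y22.00 E1.2572
G1 X0.00 Y0.00 E1.6963

At z = 13.92 mm: the cube is present — its section is the full 20.5×22 rectangle. The outline is a single polygon with 4 vertices. Extrusion per mm of travel: 0.4 × 0.12 / (π × 0.875²) = 0.019956. Accumulating E over each segment gives final E = 1.6963.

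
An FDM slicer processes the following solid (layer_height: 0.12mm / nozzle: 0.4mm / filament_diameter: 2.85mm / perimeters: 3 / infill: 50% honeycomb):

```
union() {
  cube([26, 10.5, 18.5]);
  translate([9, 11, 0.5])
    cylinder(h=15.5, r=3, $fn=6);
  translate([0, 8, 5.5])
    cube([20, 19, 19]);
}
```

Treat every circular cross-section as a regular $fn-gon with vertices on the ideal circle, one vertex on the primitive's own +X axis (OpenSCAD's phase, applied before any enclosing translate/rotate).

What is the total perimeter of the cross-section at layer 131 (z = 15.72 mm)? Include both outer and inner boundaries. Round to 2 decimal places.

At z = 15.72 mm: the cube (footprint 26×10.5) is included at this height (perimeter 73.00 mm); the r=3 cylinder at (9, 11) gives a regular 6-gon of circumradius 3 (constant along its height) (perimeter = 2·6·3.000·sin(180°/6) = 18.00 mm); the 20×19 cube at (0, 8) contributes its full rectangle (perimeter 78.00 mm); Merging all regions: the regions partially overlap (shared area 73.38 mm²), so the edge portions inside another operand are dropped and the merged outline is re-measured after clipping — boundary = 106.00 mm. Overall, the cross-section is a single solid region. Total boundary length (outer) = 106.00 mm.

106.00 mm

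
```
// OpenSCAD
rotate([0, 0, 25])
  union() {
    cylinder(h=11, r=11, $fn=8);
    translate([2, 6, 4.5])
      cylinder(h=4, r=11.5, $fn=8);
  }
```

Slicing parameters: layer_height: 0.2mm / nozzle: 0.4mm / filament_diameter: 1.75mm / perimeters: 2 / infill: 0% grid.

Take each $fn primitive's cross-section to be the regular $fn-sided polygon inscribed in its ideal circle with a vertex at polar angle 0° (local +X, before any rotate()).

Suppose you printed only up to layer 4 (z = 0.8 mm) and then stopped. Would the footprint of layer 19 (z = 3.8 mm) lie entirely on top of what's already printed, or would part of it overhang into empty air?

Compare the two slices. At z = 0.8: the cylinder: section is a regular 8-gon, circumradius r=11 (area = (8/2)·11.000²·sin(360°/8) = 342.24 mm²); the cylinder at (2, 6) is absent (z outside [4.5, 8.5]); Taking the union: only the r=11 cylinder is present, so the union is just that shape — area = 342.24 mm²; (whole slice rotated 25° about Z — lengths, areas and connectivity unchanged). At z = 3.8: the r=11 cylinder gives a regular 8-gon of circumradius 11 (constant along its height) (area = (8/2)·11.000²·sin(360°/8) = 342.24 mm²); the cylinder at (2, 6) does not reach this height (z outside [4.5, 8.5]); Merging all regions: only the r=11 cylinder is present, so the union is just that shape — area = 342.24 mm²; (whole slice rotated 25° about Z — lengths, areas and connectivity unchanged). Checking containment: the cross-section at z = 3.8 is a subset of the cross-section at z = 0.8.

entirely on top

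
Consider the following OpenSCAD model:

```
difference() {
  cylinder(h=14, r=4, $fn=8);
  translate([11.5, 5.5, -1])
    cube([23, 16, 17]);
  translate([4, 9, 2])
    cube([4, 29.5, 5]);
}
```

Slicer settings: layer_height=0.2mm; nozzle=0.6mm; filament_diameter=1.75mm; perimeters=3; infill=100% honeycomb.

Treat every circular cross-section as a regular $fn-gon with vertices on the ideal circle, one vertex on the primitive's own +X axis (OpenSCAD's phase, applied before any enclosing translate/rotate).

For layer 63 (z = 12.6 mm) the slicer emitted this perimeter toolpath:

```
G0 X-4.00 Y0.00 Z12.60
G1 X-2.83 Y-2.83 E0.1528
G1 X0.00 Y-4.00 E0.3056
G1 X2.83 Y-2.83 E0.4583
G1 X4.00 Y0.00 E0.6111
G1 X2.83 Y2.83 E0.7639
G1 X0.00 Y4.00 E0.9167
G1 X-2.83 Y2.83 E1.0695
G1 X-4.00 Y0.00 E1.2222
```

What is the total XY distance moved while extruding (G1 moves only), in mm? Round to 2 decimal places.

Sum the Euclidean lengths of each G1 segment: total = 24.50 mm.

24.50 mm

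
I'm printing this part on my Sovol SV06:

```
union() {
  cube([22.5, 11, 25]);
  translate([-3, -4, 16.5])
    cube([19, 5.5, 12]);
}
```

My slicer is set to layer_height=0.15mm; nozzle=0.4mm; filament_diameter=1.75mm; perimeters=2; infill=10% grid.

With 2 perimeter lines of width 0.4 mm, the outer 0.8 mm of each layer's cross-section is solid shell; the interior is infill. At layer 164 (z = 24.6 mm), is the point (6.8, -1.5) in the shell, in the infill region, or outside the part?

infill

At z = 24.6 mm: the cube is present — its section is the full 22.5×11 rectangle; the 19×5.5 cube at (-3, -4) contributes its full rectangle; Merging all regions: the regions partially overlap (shared area 24.00 mm²), so overlapping operands fuse into one piece — 1 connected region. Overall, the cross-section is a single solid region. The nearest boundary edge runs (16.00, -4.00)→(-3.00, -4.00); distance from the point to it = 2.50 mm. The point is inside the cross-section and 2.50 mm from the nearest boundary — more than the 0.8 mm shell width (2 × 0.4), so it's in the infill interior.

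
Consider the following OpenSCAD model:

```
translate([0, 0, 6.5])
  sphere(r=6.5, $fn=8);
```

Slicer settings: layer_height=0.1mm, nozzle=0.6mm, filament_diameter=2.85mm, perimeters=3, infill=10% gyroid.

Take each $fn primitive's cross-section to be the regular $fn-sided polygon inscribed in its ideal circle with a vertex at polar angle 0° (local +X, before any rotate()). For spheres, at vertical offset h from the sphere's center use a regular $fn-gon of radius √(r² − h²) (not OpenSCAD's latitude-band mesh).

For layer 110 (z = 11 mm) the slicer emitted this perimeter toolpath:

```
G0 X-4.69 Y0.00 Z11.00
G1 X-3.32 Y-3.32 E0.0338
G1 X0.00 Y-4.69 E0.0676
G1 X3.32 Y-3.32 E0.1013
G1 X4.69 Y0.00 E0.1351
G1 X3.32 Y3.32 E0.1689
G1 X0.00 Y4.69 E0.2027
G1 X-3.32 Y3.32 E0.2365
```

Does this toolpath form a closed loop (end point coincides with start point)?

Start point (G0): (-4.69, 0.00). End point (last G1): the path does not return to the start — open.

no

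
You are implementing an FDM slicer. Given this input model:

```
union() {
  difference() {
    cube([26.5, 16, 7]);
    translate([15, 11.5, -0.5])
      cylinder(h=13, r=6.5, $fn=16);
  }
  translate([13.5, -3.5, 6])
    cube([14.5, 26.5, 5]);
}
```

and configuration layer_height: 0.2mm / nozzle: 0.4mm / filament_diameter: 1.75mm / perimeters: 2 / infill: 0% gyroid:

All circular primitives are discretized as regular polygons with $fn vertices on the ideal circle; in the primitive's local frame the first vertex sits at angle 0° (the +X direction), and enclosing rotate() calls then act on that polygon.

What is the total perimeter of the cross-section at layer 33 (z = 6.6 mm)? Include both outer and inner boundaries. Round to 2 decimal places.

At z = 6.6 mm: the 26.5×16 cube contributes its full rectangle (perimeter 85.00 mm); the cylinder at (15, 11.5): section is a regular 16-gon, circumradius r=6.5 (perimeter = 2·16·6.500·sin(180°/16) = 40.58 mm); After the difference (first − rest): starting from the 26.5×16 cube, the r=6.5 cylinder at (15, 11.5) partially overlaps it — only the 117.24 mm² overlap (of its 129.35 mm²) is removed, clipping the outline — boundary = 105.88 mm; the cube at (13.5, -3.5) (footprint 14.5×26.5) is included at this height (perimeter 82.00 mm); Combining (union): the regions partially overlap (shared area 133.10 mm²), so the edge portions inside another operand are dropped and the merged outline is re-measured after clipping — boundary = 130.11 mm. Overall, the cross-section is a single solid region. Total boundary length (outer) = 130.11 mm.

130.11 mm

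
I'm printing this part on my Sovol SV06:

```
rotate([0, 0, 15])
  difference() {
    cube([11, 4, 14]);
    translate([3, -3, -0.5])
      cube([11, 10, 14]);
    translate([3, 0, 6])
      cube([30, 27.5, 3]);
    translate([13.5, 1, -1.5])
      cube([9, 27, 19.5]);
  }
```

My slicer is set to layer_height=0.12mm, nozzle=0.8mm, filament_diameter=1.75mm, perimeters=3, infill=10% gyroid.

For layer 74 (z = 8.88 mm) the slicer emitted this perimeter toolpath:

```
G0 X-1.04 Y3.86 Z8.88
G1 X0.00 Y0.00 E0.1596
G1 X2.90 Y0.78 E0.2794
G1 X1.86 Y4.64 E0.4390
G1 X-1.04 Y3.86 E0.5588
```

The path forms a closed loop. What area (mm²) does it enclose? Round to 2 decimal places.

Apply the shoelace formula to the sequence of (X, Y) vertices; enclosed area = 12.01 mm².

12.01 mm²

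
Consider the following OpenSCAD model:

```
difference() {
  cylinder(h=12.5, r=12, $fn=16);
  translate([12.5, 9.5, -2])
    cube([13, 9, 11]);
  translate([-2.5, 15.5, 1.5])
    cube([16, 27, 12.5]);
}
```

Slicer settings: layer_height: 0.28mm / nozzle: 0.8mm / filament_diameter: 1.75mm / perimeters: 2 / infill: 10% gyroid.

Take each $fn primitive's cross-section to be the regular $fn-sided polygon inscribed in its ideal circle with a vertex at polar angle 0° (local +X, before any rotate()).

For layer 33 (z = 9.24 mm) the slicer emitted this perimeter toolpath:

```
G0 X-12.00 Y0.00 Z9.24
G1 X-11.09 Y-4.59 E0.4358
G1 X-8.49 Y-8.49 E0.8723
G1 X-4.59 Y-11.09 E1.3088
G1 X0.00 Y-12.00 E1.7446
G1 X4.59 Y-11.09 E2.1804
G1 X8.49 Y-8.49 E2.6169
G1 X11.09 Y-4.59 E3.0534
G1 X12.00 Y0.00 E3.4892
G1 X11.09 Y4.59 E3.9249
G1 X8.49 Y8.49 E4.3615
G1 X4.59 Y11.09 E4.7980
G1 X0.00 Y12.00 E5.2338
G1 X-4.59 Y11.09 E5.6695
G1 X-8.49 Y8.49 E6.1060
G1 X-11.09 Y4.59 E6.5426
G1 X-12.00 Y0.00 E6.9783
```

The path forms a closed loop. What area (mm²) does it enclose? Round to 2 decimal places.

441.06 mm²

Apply the shoelace formula to the sequence of (X, Y) vertices; enclosed area = 441.06 mm².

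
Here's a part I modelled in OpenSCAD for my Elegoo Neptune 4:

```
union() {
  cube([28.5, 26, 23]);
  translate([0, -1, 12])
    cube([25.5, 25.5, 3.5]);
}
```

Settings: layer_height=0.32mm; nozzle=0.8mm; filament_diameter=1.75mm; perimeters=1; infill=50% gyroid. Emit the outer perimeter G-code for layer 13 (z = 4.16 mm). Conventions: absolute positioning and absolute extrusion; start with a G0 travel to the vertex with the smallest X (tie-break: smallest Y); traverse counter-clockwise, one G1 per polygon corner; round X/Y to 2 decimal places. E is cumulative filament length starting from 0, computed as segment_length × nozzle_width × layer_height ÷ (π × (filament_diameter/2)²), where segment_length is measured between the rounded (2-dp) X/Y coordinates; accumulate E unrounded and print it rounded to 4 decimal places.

G0 X0.00 Y0.00 Z4.16
G1 X28.50 Y0.00 E3.0333
G1 X28.50 Y26.00 E5.8006
G1 X0.00 Y26.00 E8.8339
G1 X0.00 Y0.00 E11.6011

At z = 4.16 mm: the 28.5×26 cube contributes its full rectangle; the cube at (0, -1) is not intersected at this z (z outside [12, 15.5]); Merging all regions: only the 28.5×26 cube is present, so the union is just that shape — 1 connected region. The outline is a single polygon with 4 vertices. Extrusion per mm of travel: 0.8 × 0.32 / (π × 0.875²) = 0.106432. Accumulating E over each segment gives final E = 11.6011.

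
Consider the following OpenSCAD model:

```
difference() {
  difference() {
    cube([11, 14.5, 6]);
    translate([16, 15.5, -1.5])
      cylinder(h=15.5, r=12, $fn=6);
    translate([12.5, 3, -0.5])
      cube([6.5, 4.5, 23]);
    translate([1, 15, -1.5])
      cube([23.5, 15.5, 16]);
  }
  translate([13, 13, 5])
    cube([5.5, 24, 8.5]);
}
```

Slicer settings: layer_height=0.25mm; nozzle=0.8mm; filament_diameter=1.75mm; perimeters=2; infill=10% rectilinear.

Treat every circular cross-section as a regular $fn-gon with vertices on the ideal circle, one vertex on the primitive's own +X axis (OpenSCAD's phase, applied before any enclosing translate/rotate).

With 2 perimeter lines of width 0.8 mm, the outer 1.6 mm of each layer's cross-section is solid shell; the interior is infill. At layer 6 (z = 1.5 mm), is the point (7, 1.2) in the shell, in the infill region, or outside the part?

At z = 1.5 mm: the cube (footprint 11×14.5) is included at this height; the cylinder at (16, 15.5): section is a regular 6-gon, circumradius r=12; the cube at (12.5, 3) (footprint 6.5×4.5) is included at this height; the 23.5×15.5 cube at (1, 15) contributes its full rectangle; After the difference (first − rest): starting from the 11×14.5 cube, the r=12 cylinder at (16, 15.5) partially overlaps it — only the 34.86 mm² overlap (of its 374.12 mm²) is removed, clipping the outline; the 6.5×4.5 cube at (12.5, 3) misses the remaining region (no effect); the 23.5×15.5 cube at (1, 15) misses the remaining region (no effect) — 1 connected region; the cube at (13, 13) is not intersected at this z (z outside [5, 13.5]); After the difference (first − rest): none of the subtracted shapes is present at this height, so the result so far is unchanged — 1 connected region. Overall, the cross-section is a single solid region. The nearest boundary edge runs (11.00, 0.00)→(0.00, 0.00); distance from the point to it = 1.20 mm. The point is inside the cross-section, 1.20 mm from the nearest boundary — within the 1.6 mm shell band (2 × 0.8).

shell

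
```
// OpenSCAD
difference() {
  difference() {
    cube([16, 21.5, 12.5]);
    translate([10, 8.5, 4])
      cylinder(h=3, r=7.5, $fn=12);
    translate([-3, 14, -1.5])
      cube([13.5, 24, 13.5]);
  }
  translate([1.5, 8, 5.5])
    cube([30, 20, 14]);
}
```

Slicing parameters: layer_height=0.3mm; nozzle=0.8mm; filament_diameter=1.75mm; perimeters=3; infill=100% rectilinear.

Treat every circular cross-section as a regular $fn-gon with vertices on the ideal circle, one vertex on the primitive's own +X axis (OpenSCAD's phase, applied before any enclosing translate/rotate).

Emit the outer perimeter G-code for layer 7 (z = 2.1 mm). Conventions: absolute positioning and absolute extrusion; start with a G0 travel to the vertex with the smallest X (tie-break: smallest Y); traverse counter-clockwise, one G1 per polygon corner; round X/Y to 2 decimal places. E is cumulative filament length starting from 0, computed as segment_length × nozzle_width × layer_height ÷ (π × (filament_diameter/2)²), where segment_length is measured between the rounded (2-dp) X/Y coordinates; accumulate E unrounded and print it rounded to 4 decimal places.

At z = 2.1 mm: the cube is present — its section is the full 16×21.5 rectangle; the cylinder at (10, 8.5) is absent (z outside [4, 7]); the cube at (-3, 14) (footprint 13.5×24) is included at this height; Taking the first minus the rest: starting from the 16×21.5 cube, the 13.5×24 cube at (-3, 14) partially overlaps it — only the 78.75 mm² overlap (of its 324.00 mm²) is removed, clipping the outline — 1 connected region; the cube at (1.5, 8) is not intersected at this z (z outside [5.5, 19.5]); After the difference (first − rest): none of the subtracted shapes is present at this height, so the result so far is unchanged — 1 connected region. The outline is a single polygon with 6 vertices. Extrusion per mm of travel: 0.8 × 0.3 / (π × 0.875²) = 0.099780. Accumulating E over each segment gives final E = 7.4835.

G0 X0.00 Y0.00 Z2.10
G1 X16.00 Y0.00 E1.5965
G1 X16.00 Y21.50 E3.7418
G1 X10.50 Y21.50 E4.2906
G1 X10.50 Y14.00 E5.0389
G1 X0.00 Y14.00 E6.0866
G1 X0.00 Y0.00 E7.4835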